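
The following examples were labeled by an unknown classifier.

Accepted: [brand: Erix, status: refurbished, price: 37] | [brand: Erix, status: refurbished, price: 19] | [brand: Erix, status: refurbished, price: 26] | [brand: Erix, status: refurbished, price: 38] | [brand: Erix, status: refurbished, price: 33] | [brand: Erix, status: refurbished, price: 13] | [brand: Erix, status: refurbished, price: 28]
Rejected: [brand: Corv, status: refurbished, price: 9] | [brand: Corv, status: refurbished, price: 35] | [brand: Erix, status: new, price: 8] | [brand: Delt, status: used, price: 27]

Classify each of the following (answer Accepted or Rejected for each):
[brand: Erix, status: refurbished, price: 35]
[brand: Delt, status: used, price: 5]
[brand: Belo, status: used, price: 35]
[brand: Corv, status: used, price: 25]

The rule appears to be: brand is Erix AND status is refurbished.
[brand: Erix, status: refurbished, price: 35]: brand is Erix, status is refurbished — checks out, so Accepted. [brand: Delt, status: used, price: 5]: brand is Delt, status is used — doesn't qualify, so Rejected. [brand: Belo, status: used, price: 35]: brand is Belo, status is used — doesn't qualify, so Rejected. [brand: Corv, status: used, price: 25]: brand is Corv, status is used — doesn't qualify, so Rejected.

Accepted, Rejected, Rejected, Rejected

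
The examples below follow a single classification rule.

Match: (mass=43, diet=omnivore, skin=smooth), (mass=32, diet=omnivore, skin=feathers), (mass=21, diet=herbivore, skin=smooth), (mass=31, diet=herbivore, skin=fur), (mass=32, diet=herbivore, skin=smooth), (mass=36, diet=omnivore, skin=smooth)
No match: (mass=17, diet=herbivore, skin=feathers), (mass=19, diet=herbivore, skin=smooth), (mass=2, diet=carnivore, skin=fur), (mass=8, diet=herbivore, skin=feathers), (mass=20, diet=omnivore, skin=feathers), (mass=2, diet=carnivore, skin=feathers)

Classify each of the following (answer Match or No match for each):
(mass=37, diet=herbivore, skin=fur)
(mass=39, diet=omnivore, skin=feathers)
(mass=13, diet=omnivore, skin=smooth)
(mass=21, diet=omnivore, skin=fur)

All 'Match' examples share one property — mass ≥ 21 — and every 'No match' example lacks it.
Match: (mass=37, diet=herbivore, skin=fur), since mass = 37. Match: (mass=39, diet=omnivore, skin=feathers), since mass = 39. No match: (mass=13, diet=omnivore, skin=smooth), since mass = 13. Match: (mass=21, diet=omnivore, skin=fur), since mass = 21.

Match, Match, No match, Match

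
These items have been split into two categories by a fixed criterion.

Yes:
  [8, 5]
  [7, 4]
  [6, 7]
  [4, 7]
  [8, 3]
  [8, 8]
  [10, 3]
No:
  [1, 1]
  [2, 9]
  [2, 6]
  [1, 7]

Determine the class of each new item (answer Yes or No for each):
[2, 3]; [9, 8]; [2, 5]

No, Yes, No

The simplest hypothesis consistent with all the labels is: first ≥ 3.
No: [2, 3], since first 2.
Yes: [9, 8], since first 9.
No: [2, 5], since first 2.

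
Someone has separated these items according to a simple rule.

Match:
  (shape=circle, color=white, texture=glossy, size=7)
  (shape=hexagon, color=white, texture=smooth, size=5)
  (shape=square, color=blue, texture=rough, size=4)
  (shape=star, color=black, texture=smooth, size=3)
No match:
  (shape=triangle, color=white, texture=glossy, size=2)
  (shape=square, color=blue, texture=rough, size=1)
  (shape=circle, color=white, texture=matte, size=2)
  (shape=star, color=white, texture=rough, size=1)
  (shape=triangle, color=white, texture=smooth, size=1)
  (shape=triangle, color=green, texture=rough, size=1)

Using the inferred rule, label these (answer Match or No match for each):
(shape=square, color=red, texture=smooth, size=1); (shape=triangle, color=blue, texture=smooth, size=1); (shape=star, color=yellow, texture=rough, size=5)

One predicate separates the groups cleanly: size ≥ 3.
(shape=square, color=red, texture=smooth, size=1): size = 1 — fails this test, so No match. (shape=triangle, color=blue, texture=smooth, size=1): size = 1 — fails this test, so No match. (shape=star, color=yellow, texture=rough, size=5): size = 5 — satisfies this, so Match.

No match, No match, Match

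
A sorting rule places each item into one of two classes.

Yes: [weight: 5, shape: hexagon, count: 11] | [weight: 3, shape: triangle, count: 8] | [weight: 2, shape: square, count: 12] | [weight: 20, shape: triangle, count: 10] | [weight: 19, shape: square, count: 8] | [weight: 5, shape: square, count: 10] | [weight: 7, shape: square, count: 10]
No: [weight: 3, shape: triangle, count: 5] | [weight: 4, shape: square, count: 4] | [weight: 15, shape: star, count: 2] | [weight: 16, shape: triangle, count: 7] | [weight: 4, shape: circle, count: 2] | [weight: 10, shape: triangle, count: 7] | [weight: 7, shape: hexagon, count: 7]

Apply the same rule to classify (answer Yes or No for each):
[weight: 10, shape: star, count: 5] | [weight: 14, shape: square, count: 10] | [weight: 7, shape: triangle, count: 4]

The classifier is using: count ≥ 8.

No, Yes, No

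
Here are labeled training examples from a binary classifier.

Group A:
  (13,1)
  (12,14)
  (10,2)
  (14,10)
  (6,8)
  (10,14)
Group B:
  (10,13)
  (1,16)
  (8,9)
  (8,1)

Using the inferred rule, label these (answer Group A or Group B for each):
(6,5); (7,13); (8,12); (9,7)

Group B, Group A, Group A, Group A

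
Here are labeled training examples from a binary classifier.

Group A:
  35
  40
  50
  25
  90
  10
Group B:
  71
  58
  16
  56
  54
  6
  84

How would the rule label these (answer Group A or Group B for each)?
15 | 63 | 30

Rule: multiple of 5. This holds for each 'Group A' example and fails for each 'Group B' one.

Group A, Group B, Group A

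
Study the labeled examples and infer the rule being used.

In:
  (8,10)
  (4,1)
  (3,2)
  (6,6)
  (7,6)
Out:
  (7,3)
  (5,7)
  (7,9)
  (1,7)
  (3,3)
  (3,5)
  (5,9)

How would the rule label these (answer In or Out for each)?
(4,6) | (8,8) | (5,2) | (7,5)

In, In, In, Out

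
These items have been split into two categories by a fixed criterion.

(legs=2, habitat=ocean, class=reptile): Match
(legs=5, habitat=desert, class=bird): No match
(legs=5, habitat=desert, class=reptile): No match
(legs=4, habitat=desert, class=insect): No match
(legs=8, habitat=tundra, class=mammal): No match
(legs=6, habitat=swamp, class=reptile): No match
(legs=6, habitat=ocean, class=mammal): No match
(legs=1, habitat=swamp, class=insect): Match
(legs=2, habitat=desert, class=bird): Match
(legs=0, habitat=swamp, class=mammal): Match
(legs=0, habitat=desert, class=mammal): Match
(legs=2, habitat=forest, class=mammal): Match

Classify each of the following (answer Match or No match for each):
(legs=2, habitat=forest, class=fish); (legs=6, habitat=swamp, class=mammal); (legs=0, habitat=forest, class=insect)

The common property of the 'Match' items is: legs ≤ 2. No 'No match' item has it.
(legs=2, habitat=forest, class=fish): Match (legs = 2). (legs=6, habitat=swamp, class=mammal): No match (legs = 6). (legs=0, habitat=forest, class=insect): Match (legs = 0).

Match, No match, Match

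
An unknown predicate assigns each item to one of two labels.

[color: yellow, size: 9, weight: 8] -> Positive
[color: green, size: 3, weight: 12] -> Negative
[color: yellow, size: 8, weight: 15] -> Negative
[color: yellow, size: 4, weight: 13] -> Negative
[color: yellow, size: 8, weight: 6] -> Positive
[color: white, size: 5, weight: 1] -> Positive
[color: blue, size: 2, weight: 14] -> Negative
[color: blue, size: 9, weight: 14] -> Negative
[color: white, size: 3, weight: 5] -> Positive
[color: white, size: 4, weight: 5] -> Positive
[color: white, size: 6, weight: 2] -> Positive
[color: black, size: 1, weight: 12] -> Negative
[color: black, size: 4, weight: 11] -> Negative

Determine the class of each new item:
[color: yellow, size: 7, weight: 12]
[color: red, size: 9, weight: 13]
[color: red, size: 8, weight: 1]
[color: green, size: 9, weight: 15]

The pattern is that an item is 'Positive' exactly when: weight ≤ 8.
[color: yellow, size: 7, weight: 12]: weight = 12 — fails the rule, so Negative. [color: red, size: 9, weight: 13]: weight = 13 — fails the rule, so Negative. [color: red, size: 8, weight: 1]: weight = 1 — checks out, so Positive. [color: green, size: 9, weight: 15]: weight = 15 — fails the rule, so Negative.

Negative, Negative, Positive, Negative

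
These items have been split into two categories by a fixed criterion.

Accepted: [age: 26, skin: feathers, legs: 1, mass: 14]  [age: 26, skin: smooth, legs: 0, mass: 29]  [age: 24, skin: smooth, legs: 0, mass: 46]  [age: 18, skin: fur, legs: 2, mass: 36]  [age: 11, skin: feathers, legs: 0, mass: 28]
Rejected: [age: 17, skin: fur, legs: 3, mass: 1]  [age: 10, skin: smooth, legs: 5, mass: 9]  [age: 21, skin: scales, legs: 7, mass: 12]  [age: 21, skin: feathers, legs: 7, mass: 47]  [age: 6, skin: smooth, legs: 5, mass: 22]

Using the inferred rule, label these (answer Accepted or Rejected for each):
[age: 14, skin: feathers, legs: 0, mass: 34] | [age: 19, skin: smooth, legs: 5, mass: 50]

Accepted, Rejected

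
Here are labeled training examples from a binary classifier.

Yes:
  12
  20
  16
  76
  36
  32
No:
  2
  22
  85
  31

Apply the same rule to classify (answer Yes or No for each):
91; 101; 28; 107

The simplest hypothesis consistent with all the labels is: multiple of 4.
91: 91 = 4·22 + 3, does not pass → No. 101: 101 = 4·25 + 1, does not pass → No. 28: 28 = 4·7, qualifies → Yes. 107: 107 = 4·26 + 3, does not pass → No.

No, No, Yes, No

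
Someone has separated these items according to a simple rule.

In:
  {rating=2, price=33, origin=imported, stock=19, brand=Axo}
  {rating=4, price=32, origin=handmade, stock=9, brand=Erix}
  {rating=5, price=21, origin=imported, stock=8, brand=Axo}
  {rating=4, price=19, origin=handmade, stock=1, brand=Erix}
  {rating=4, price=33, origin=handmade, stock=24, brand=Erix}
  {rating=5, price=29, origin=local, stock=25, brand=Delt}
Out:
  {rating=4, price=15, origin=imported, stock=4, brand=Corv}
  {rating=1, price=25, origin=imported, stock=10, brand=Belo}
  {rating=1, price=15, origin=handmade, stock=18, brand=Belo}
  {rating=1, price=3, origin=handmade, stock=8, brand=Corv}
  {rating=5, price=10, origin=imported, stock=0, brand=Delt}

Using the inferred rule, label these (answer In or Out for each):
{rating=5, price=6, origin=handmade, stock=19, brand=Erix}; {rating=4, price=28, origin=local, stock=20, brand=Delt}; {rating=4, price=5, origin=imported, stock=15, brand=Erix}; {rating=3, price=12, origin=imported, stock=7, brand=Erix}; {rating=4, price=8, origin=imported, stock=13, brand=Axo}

A rule that fits every label: price ≥ 19 AND rating ≥ 2 — true of each 'In' example, false of each 'Out' one.
{rating=5, price=6, origin=handmade, stock=19, brand=Erix} — price = 6, rating = 5, hence Out. {rating=4, price=28, origin=local, stock=20, brand=Delt} — price = 28, rating = 4, hence In. {rating=4, price=5, origin=imported, stock=15, brand=Erix} — price = 5, rating = 4, hence Out. {rating=3, price=12, origin=imported, stock=7, brand=Erix} — price = 12, rating = 3, hence Out. {rating=4, price=8, origin=imported, stock=13, brand=Axo} — price = 8, rating = 4, hence Out.

Out, In, Out, Out, Out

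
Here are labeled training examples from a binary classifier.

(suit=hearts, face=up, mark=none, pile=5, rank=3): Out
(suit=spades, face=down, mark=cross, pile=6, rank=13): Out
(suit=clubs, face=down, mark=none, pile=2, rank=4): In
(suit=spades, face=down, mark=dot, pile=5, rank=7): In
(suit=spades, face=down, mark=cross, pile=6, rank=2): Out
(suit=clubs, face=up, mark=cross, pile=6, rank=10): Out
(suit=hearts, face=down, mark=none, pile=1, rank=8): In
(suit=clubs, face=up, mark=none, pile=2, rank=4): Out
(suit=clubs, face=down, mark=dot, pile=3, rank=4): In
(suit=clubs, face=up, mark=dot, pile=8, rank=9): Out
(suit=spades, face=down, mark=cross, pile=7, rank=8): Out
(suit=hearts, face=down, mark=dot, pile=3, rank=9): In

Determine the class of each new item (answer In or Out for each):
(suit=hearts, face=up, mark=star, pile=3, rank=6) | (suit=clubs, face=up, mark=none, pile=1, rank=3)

Every 'In' example satisfies: face is down AND pile ≤ 5. None of the 'Out' examples do.
Out: (suit=hearts, face=up, mark=star, pile=3, rank=6), since face is up, pile = 3.
Out: (suit=clubs, face=up, mark=none, pile=1, rank=3), since face is up, pile = 1.

Out, Out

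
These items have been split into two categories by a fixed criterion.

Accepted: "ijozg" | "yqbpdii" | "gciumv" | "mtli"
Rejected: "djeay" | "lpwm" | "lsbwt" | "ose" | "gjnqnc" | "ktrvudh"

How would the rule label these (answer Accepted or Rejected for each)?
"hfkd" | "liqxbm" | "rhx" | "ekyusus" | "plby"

The classifier is using: contains 'i'.

Rejected, Accepted, Rejected, Rejected, Rejected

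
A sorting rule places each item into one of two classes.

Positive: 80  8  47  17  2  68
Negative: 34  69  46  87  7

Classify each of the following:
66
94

Checking candidate rules against both groups, what survives is: ≡ 2 (mod 3).

Negative, Negative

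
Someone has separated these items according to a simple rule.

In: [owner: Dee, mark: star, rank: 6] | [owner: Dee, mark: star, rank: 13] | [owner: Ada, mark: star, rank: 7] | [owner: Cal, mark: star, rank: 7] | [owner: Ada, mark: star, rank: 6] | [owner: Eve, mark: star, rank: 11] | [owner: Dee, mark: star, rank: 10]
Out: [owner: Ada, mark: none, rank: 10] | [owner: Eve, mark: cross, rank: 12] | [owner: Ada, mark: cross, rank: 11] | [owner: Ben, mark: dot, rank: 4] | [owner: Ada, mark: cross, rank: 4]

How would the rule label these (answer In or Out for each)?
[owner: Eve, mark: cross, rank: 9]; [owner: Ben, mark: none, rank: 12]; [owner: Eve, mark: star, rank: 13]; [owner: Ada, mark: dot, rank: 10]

Out, Out, In, Out

Every 'In' example satisfies: mark is star. None of the 'Out' examples do.
[owner: Eve, mark: cross, rank: 9]: Out (mark is cross). [owner: Ben, mark: none, rank: 12]: Out (mark is none). [owner: Eve, mark: star, rank: 13]: In (mark is star). [owner: Ada, mark: dot, rank: 10]: Out (mark is dot).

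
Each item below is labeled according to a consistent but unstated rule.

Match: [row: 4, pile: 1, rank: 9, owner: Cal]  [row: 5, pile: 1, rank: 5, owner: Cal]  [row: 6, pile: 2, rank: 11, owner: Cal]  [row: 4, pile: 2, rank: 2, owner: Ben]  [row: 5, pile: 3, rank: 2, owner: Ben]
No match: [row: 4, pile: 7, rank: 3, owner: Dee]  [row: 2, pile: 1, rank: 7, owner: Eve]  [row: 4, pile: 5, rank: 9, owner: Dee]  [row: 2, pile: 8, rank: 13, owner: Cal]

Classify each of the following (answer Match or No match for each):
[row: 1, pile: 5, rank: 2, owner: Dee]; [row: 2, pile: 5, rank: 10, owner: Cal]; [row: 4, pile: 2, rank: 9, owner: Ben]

No match, No match, Match

A rule that fits every label: pile ≤ 3 AND row ≥ 4 — true of each 'Match' example, false of each 'No match' one.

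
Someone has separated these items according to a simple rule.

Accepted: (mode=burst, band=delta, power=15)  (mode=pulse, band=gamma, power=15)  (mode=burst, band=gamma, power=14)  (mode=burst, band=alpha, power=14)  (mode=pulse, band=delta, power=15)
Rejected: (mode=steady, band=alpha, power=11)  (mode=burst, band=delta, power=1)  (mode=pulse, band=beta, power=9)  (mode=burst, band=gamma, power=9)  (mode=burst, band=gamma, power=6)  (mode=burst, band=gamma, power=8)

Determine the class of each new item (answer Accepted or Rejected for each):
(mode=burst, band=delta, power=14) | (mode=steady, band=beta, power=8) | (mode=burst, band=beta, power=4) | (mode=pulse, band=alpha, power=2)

Accepted, Rejected, Rejected, Rejected

All 'Accepted' examples share one property — power ≥ 14 — and every 'Rejected' example lacks it.
(mode=burst, band=delta, power=14) → power = 14 → Accepted. (mode=steady, band=beta, power=8) → power = 8 → Rejected. (mode=burst, band=beta, power=4) → power = 4 → Rejected. (mode=pulse, band=alpha, power=2) → power = 2 → Rejected.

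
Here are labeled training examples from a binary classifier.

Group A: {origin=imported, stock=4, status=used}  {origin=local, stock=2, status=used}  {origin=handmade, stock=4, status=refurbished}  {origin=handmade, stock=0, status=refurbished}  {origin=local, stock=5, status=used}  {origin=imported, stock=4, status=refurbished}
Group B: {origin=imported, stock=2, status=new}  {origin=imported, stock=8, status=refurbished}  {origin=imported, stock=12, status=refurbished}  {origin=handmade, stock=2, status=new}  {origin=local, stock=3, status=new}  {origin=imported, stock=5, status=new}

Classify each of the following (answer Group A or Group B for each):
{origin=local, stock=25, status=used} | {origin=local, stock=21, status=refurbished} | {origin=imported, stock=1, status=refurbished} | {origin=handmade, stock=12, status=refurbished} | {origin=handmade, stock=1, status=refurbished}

The rule appears to be: status is not new AND stock ≤ 5.
{origin=local, stock=25, status=used} — status is used, stock = 25, hence Group B.
{origin=local, stock=21, status=refurbished} — status is refurbished, stock = 21, hence Group B.
{origin=imported, stock=1, status=refurbished} — status is refurbished, stock = 1, hence Group A.
{origin=handmade, stock=12, status=refurbished} — status is refurbished, stock = 12, hence Group B.
{origin=handmade, stock=1, status=refurbished} — status is refurbished, stock = 1, hence Group A.

Group B, Group B, Group A, Group B, Group A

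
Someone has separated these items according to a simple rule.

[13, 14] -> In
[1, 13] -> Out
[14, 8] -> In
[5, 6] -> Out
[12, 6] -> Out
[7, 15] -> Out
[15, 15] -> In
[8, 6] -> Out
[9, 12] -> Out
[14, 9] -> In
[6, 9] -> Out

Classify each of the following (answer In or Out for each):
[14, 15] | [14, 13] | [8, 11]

In, In, Out

The classifier is using: first ≥ 13.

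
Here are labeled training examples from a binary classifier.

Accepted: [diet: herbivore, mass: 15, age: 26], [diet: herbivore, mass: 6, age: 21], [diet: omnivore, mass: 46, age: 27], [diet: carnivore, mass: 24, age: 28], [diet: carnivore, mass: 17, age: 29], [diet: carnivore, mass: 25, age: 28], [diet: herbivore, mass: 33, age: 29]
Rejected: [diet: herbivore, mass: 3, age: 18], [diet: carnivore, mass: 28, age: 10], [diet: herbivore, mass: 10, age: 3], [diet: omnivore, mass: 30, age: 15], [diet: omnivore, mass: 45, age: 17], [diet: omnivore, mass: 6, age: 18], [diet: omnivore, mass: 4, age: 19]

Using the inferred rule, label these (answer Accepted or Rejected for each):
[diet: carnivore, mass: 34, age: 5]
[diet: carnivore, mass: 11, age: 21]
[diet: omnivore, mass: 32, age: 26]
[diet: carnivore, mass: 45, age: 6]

Rejected, Accepted, Accepted, Rejected

The distinguishing property — age ≥ 21 — holds for all the 'Accepted' cases and none of the 'Rejected' cases.
[diet: carnivore, mass: 34, age: 5] → age = 5 → Rejected.
[diet: carnivore, mass: 11, age: 21] → age = 21 → Accepted.
[diet: omnivore, mass: 32, age: 26] → age = 26 → Accepted.
[diet: carnivore, mass: 45, age: 6] → age = 6 → Rejected.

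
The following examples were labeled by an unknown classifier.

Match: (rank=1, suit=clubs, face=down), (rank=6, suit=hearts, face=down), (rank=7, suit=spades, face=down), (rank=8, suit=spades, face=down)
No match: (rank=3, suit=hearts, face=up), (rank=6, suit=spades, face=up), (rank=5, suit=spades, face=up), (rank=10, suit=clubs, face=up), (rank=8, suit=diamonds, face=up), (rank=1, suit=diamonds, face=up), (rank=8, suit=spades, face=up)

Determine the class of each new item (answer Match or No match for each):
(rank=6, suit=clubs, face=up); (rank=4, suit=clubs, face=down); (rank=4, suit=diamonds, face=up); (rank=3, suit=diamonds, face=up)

No match, Match, No match, No match

The classifier is using: face is down.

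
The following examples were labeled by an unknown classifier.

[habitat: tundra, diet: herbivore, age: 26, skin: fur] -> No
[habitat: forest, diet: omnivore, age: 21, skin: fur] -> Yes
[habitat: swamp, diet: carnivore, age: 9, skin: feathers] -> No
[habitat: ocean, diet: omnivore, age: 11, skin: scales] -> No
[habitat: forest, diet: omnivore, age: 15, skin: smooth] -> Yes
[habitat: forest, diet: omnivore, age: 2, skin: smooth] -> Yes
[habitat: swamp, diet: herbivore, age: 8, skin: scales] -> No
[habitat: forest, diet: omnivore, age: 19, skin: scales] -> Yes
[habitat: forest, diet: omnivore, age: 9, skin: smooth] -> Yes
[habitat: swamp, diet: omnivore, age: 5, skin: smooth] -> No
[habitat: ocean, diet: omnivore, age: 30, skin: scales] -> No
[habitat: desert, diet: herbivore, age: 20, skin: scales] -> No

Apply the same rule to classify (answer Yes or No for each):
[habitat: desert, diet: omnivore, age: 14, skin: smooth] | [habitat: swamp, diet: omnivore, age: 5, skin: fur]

Comparing the two groups points to one rule — habitat is forest.
[habitat: desert, diet: omnivore, age: 14, skin: smooth] → habitat is desert → No. [habitat: swamp, diet: omnivore, age: 5, skin: fur] → habitat is swamp → No.

No, No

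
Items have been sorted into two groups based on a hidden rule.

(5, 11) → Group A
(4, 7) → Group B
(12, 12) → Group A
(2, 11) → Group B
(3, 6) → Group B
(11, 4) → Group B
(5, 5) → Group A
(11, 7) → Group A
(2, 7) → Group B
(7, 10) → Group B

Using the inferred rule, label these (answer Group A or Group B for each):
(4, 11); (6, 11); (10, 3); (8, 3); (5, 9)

Group B, Group B, Group B, Group B, Group A

'Group A' ⟺ sum is even.
(4, 11): 4+11 = 15, lacks this property → Group B. (6, 11): 6+11 = 17, lacks this property → Group B. (10, 3): 10+3 = 13, lacks this property → Group B. (8, 3): 8+3 = 11, lacks this property → Group B. (5, 9): 5+9 = 14, matches → Group A.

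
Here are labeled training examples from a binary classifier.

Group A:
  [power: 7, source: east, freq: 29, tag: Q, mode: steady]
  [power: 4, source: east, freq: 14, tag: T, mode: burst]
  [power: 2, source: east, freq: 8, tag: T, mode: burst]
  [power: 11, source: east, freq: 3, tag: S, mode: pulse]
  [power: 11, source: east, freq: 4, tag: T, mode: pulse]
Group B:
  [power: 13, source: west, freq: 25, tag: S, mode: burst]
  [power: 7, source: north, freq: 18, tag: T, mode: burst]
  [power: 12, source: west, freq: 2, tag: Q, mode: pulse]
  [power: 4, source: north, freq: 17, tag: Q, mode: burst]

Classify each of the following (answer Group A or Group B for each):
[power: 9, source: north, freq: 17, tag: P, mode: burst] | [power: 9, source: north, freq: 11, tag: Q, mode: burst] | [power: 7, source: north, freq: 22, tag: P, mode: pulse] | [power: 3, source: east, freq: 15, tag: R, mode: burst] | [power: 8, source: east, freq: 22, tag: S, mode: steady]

Group B, Group B, Group B, Group A, Group A

The pattern is that an item is 'Group A' exactly when: source is east.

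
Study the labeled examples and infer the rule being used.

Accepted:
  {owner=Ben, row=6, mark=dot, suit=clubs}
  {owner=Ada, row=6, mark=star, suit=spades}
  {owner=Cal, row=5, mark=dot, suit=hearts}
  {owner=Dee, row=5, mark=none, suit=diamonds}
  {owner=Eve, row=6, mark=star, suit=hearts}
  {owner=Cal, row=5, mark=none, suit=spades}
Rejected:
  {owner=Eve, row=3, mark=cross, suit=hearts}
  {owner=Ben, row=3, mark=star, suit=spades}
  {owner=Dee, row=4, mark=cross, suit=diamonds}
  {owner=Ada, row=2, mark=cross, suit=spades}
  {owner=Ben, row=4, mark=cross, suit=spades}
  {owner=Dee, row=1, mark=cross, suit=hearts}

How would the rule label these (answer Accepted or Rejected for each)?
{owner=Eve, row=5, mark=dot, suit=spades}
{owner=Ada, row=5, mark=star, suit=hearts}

Accepted, Accepted

Rule: row ≥ 5. This holds for each 'Accepted' example and fails for each 'Rejected' one.
{owner=Eve, row=5, mark=dot, suit=spades} → row = 5 → Accepted.
{owner=Ada, row=5, mark=star, suit=hearts} → row = 5 → Accepted.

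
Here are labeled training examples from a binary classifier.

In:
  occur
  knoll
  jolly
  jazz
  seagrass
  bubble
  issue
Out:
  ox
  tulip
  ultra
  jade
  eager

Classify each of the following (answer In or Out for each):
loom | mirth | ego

In, Out, Out

Rule: has a double letter. This holds for each 'In' example and fails for each 'Out' one.
loom — 'oo' doubled, hence In. mirth — no doubled letter, hence Out. ego — no doubled letter, hence Out.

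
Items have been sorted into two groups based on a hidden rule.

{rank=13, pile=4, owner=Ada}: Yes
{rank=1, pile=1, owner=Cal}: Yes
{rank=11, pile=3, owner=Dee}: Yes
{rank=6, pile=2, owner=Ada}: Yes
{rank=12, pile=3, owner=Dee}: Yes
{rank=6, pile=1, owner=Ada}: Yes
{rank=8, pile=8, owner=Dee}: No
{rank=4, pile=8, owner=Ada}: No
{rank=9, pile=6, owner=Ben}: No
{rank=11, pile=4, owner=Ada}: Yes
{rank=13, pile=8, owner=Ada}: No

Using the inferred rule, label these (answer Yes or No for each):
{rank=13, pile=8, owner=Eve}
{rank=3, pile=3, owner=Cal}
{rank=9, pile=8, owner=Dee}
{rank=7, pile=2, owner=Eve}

No, Yes, No, Yes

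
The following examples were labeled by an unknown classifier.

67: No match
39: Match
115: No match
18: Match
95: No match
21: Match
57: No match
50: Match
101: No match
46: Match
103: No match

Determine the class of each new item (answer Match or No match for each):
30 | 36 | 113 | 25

Match, Match, No match, Match

The pattern is that an item is 'Match' exactly when: at most 50.
30: Match (30 ≤ 50).
36: Match (36 ≤ 50).
113: No match (113 > 50).
25: Match (25 ≤ 50).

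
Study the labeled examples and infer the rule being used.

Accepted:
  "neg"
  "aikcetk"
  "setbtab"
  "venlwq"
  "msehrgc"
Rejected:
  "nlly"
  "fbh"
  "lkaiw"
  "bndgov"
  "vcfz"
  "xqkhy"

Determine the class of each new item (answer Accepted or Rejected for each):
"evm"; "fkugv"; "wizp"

A rule that fits every label: contains 'e' — true of each 'Accepted' example, false of each 'Rejected' one.
"evm" — has 'e', hence Accepted.
"fkugv" — no 'e', hence Rejected.
"wizp" — no 'e', hence Rejected.

Accepted, Rejected, Rejected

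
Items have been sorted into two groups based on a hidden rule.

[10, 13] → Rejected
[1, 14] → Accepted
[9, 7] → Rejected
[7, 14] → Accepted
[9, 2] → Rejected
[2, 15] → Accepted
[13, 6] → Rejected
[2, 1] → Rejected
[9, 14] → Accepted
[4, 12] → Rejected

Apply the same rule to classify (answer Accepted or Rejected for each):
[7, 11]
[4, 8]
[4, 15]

'Accepted' ⟺ second ≥ 14.
[7, 11] → second 11 → Rejected. [4, 8] → second 8 → Rejected. [4, 15] → second 15 → Accepted.

Rejected, Rejected, Accepted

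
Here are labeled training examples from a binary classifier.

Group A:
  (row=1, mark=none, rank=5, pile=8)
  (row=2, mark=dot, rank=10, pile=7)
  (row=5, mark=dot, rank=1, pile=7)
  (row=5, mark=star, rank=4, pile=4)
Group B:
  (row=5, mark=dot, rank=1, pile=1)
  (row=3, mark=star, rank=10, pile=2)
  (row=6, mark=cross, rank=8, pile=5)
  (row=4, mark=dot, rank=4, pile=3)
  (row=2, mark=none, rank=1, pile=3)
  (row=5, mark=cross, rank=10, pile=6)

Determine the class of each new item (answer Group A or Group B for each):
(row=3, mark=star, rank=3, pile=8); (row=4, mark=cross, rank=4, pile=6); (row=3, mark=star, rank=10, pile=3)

Group A, Group B, Group B

The rule appears to be: pile = 4 OR pile ≥ 7.
(row=3, mark=star, rank=3, pile=8) → pile = 8 → Group A.
(row=4, mark=cross, rank=4, pile=6) → pile = 6 → Group B.
(row=3, mark=star, rank=10, pile=3) → pile = 3 → Group B.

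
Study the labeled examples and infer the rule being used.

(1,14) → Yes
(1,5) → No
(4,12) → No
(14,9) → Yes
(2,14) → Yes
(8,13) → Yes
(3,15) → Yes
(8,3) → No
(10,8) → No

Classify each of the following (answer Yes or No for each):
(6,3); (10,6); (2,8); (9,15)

No, No, No, Yes

The classifier is using: max ≥ 13.
(6,3) → max 6 → No.
(10,6) → max 10 → No.
(2,8) → max 8 → No.
(9,15) → max 15 → Yes.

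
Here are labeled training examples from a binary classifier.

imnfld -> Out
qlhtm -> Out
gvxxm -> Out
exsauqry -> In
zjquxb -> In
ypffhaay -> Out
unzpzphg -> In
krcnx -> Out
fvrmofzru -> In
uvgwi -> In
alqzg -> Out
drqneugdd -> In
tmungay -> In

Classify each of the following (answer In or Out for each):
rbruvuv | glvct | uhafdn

In, Out, In

The distinguishing property — contains 'u' — holds for all the 'In' cases and none of the 'Out' cases.
rbruvuv — has 'u', hence In. glvct — no 'u', hence Out. uhafdn — has 'u', hence In.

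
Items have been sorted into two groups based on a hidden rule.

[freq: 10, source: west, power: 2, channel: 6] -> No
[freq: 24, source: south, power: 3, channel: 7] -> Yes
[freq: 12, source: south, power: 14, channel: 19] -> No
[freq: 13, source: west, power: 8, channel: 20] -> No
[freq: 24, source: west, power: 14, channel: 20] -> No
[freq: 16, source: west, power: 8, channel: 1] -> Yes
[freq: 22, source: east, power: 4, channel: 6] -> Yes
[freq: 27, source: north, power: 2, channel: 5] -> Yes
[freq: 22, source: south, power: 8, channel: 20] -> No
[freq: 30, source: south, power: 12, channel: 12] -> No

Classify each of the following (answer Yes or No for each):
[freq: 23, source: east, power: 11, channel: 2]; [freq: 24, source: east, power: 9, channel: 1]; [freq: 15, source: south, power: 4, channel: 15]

The classifier is using: channel ≤ 7 AND freq ≥ 12.
[freq: 23, source: east, power: 11, channel: 2]: channel = 2, freq = 23 — fits, so Yes.
[freq: 24, source: east, power: 9, channel: 1]: channel = 1, freq = 24 — fits, so Yes.
[freq: 15, source: south, power: 4, channel: 15]: channel = 15, freq = 15 — does not pass, so No.

Yes, Yes, No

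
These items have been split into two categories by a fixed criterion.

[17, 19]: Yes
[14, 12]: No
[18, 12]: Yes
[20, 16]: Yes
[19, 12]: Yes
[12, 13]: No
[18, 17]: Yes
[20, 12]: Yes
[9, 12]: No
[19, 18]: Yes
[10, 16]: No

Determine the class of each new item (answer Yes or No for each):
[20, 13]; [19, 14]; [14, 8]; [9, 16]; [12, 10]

Yes, Yes, No, No, No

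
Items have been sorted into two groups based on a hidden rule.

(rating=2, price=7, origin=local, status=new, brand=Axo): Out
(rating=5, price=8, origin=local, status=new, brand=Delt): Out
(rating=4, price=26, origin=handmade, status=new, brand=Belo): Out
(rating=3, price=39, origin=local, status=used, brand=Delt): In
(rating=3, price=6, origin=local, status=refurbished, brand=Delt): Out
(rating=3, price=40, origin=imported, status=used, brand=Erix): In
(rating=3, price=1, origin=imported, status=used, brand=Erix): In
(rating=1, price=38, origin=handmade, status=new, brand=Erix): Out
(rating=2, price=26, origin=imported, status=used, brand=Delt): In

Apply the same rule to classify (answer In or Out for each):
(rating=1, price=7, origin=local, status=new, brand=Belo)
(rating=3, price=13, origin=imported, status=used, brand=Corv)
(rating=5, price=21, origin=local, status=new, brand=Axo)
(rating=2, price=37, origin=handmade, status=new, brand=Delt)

Checking candidate rules against both groups, what survives is: status is used.
(rating=1, price=7, origin=local, status=new, brand=Belo): status is new — does not fit, so Out.
(rating=3, price=13, origin=imported, status=used, brand=Corv): status is used — satisfies this, so In.
(rating=5, price=21, origin=local, status=new, brand=Axo): status is new — does not fit, so Out.
(rating=2, price=37, origin=handmade, status=new, brand=Delt): status is new — does not fit, so Out.

Out, In, Out, Out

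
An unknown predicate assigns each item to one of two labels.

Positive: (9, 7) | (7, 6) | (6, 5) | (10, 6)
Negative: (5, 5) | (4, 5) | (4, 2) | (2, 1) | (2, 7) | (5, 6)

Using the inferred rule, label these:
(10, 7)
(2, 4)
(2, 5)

Positive, Negative, Negative

The pattern is that an item is 'Positive' exactly when: first ≥ 6.
(10, 7): first 10 — fits, so Positive.
(2, 4): first 2 — does not fit, so Negative.
(2, 5): first 2 — does not fit, so Negative.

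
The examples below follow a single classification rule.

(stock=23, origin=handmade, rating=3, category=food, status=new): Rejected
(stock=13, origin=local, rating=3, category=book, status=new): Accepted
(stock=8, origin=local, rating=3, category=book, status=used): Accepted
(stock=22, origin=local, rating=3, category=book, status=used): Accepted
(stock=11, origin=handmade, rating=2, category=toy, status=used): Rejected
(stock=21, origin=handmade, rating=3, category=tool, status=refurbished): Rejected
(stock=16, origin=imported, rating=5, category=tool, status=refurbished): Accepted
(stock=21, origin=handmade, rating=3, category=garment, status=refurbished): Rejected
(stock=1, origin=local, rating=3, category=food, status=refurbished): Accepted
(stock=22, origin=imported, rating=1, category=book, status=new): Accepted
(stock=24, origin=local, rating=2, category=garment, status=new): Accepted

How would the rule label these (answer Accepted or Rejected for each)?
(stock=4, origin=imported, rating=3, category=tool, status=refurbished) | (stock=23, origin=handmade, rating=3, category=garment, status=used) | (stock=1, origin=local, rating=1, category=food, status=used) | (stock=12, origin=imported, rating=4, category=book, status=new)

Accepted, Rejected, Accepted, Accepted

All 'Accepted' examples share one property — origin is not handmade — and every 'Rejected' example lacks it.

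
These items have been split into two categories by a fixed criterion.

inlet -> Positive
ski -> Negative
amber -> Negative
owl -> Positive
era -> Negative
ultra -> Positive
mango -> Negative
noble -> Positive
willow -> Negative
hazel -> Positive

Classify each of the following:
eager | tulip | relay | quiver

The common property of the 'Positive' items is: odd length AND contains 'l'. No 'Negative' item has it.

Negative, Positive, Positive, Negative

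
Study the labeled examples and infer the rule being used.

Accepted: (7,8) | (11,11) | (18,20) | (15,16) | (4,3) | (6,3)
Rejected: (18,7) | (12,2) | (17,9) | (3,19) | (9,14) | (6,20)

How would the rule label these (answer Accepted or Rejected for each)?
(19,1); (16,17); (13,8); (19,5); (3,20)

Rejected, Accepted, Rejected, Rejected, Rejected

A rule that fits every label: |first − second| ≤ 3 — true of each 'Accepted' example, false of each 'Rejected' one.
Rejected: (19,1), since |19−1| = 18.
Accepted: (16,17), since |16−17| = 1.
Rejected: (13,8), since |13−8| = 5.
Rejected: (19,5), since |19−5| = 14.
Rejected: (3,20), since |3−20| = 17.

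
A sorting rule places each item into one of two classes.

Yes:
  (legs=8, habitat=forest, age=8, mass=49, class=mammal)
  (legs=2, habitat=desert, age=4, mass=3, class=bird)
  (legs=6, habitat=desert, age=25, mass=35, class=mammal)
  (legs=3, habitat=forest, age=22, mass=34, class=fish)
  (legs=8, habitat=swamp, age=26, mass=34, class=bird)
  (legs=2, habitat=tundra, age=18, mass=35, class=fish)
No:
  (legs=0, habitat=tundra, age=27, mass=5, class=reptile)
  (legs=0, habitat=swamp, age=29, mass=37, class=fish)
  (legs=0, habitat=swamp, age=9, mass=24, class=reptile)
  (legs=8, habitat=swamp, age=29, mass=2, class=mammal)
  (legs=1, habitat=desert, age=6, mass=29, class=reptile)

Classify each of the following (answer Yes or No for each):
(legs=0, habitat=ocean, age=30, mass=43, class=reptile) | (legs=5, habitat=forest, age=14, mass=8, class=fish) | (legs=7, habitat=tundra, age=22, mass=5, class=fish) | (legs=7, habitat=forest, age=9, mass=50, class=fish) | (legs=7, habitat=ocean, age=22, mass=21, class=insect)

One predicate separates the groups cleanly: legs ≥ 2 AND age ≤ 26.
(legs=0, habitat=ocean, age=30, mass=43, class=reptile): legs = 0, age = 30, doesn't match → No.
(legs=5, habitat=forest, age=14, mass=8, class=fish): legs = 5, age = 14, fits → Yes.
(legs=7, habitat=tundra, age=22, mass=5, class=fish): legs = 7, age = 22, fits → Yes.
(legs=7, habitat=forest, age=9, mass=50, class=fish): legs = 7, age = 9, fits → Yes.
(legs=7, habitat=ocean, age=22, mass=21, class=insect): legs = 7, age = 22, fits → Yes.

No, Yes, Yes, Yes, Yes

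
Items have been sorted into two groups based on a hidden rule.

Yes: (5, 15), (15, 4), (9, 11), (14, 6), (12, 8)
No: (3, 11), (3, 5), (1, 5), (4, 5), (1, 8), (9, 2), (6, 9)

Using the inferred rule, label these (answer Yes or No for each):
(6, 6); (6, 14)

The pattern is that an item is 'Yes' exactly when: sum ≥ 19.
(6, 6): 6+6 = 12 — doesn't qualify, so No.
(6, 14): 6+14 = 20 — matches, so Yes.

No, Yes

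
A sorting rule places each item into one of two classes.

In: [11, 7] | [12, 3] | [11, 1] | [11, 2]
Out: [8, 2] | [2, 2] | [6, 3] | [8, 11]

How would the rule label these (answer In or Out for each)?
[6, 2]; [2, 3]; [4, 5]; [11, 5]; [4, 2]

Out, Out, Out, In, Out

The simplest hypothesis consistent with all the labels is: first ≥ 11.
[6, 2]: Out (first 6). [2, 3]: Out (first 2). [4, 5]: Out (first 4). [11, 5]: In (first 11). [4, 2]: Out (first 4).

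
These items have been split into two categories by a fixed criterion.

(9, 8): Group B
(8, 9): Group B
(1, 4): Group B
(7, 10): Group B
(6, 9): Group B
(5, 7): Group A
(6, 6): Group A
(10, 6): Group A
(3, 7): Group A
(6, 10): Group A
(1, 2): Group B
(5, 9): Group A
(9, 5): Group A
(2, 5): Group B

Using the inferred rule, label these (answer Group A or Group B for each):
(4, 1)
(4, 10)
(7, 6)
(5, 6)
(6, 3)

Rule: sum is even. This holds for each 'Group A' example and fails for each 'Group B' one.

Group B, Group A, Group B, Group B, Group B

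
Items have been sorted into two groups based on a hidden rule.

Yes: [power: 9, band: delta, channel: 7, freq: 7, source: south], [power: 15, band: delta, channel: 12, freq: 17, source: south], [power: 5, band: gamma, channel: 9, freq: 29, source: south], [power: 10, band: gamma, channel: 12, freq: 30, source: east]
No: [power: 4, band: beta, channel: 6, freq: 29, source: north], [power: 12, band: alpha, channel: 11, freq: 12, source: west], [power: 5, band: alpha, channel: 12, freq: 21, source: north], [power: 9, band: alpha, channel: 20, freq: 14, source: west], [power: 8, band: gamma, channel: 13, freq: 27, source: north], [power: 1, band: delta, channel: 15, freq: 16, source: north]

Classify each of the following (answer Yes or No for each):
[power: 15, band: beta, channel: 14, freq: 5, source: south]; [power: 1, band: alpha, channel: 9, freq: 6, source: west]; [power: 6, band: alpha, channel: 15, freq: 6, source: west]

Yes, No, No

Every 'Yes' example satisfies: source is south OR source is east. None of the 'No' examples do.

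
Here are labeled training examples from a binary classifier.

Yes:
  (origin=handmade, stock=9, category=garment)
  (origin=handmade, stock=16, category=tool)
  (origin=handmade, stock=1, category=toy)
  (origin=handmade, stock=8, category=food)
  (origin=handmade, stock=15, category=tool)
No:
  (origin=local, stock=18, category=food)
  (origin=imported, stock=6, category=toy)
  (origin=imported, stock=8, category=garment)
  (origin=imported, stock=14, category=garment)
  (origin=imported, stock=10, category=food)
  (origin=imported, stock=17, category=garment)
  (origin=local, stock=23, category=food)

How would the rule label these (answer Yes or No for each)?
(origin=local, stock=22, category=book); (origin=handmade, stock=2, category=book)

Comparing the two groups points to one rule — origin is handmade.
(origin=local, stock=22, category=book): origin is local, does not satisfy this → No. (origin=handmade, stock=2, category=book): origin is handmade, satisfies this → Yes.

No, Yes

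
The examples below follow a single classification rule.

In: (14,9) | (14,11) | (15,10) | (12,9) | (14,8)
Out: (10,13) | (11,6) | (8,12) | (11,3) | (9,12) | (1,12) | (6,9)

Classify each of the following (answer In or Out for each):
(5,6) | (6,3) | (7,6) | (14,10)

'In' ⟺ first ≥ 12.
(5,6) — first 5, hence Out.
(6,3) — first 6, hence Out.
(7,6) — first 7, hence Out.
(14,10) — first 14, hence In.

Out, Out, Out, In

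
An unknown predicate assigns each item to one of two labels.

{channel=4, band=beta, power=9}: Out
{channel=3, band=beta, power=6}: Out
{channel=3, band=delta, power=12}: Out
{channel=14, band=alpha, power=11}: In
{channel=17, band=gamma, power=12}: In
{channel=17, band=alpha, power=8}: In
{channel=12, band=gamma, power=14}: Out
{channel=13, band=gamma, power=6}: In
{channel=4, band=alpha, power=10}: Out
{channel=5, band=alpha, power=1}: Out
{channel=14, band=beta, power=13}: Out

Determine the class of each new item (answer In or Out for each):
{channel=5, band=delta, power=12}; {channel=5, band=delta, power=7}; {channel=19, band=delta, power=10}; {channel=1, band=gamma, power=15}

Out, Out, In, Out

All 'In' examples share one property — channel ≥ 12 AND power ≤ 12 — and every 'Out' example lacks it.
{channel=5, band=delta, power=12} → channel = 5, power = 12 → Out. {channel=5, band=delta, power=7} → channel = 5, power = 7 → Out. {channel=19, band=delta, power=10} → channel = 19, power = 10 → In. {channel=1, band=gamma, power=15} → channel = 1, power = 15 → Out.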